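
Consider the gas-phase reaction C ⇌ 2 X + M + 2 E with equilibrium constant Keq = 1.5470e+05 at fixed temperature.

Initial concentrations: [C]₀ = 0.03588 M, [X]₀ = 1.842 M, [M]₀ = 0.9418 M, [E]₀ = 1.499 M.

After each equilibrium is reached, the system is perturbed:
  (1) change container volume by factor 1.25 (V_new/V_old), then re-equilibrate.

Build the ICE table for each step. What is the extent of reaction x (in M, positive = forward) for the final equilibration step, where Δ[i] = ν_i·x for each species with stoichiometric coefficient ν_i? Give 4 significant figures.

Q₀ = 200.1 vs Keq = 1.5470e+05 ⇒ Q<K, forward
Step 1:
                  C         X         M         E
  Initial   0.03588     1.842    0.9418     1.499
  Change   -0.03582   0.07165   0.03582   0.07165
  Equil   5.7090e-05     1.914    0.9776     1.571
  solve Keq expr → x = 0.03582; check Q = 1.5470e+05
Then change container volume by factor 1.25 (V_new/V_old).
Step 2:
                  C         X         M         E
  Initial 4.5672e-05     1.531    0.7821     1.257
  Change  -2.6961e-05 5.3922e-05 2.6961e-05 5.3922e-05
  Equil   1.8711e-05     1.531    0.7821     1.257
  solve Keq expr → x = 2.6961e-05; check Q = 1.5470e+05

x = 2.6961e-05 M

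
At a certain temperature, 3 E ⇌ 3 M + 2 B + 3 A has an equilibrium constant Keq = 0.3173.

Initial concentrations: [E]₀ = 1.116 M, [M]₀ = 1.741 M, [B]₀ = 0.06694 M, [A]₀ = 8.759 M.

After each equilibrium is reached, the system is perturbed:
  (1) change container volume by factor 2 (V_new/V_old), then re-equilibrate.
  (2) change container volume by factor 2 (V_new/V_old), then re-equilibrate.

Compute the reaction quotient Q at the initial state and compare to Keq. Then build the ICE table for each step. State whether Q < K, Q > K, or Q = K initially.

Q₀ = 11.43; Q > K (proceeds reverse)

Q₀ = 11.43 vs Keq = 0.3173 ⇒ Q>K, reverse
Step 1:
                  E         M         B         A
  I           1.116     1.741   0.06694     8.759
  C         0.08021  -0.08021  -0.05347  -0.08021
  E           1.196     1.661   0.01347     8.679
  solve Keq expr → x = -0.02674; check Q = 0.3173
Then change container volume by factor 2 (V_new/V_old).
Step 2:
                  E         M         B         A
  I          0.5981    0.8304  0.006734     4.339
  C        -0.03775   0.03775   0.02516   0.03775
  E          0.5604    0.8681    0.0319     4.377
  solve Keq expr → x = 0.01258; check Q = 0.3173
Then change container volume by factor 2 (V_new/V_old).
Step 3:
                  E         M         B         A
  I          0.2802    0.4341   0.01595     2.189
  C         -0.0548    0.0548   0.03653    0.0548
  E          0.2254    0.4889   0.05248     2.243
  solve Keq expr → x = 0.01827; check Q = 0.3173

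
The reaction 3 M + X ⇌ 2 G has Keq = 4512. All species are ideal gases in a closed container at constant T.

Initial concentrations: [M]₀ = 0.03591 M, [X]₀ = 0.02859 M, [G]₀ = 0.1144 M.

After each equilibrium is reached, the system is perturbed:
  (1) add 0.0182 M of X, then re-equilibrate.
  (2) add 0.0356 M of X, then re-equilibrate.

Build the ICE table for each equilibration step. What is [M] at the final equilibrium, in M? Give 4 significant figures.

[M]_eq = 0.03323 M

Q₀ = 9885 vs Keq = 4512 ⇒ Q>K, reverse
Step 1:
                    M           X           G
  I           0.03591     0.02859      0.1144
  C          0.007959    0.002653   -0.005306
  E           0.04387     0.03124      0.1091
  solve Keq expr → x = -0.002653; check Q = 4512
Then add 0.0182 M of X.
Step 2:
                    M           X           G
  I           0.04387     0.04944      0.1091
  C         -0.005016   -0.001672    0.003344
  E           0.03885     0.04777      0.1124
  solve Keq expr → x = 0.001672; check Q = 4512
Then add 0.0356 M of X.
Step 3:
                    M           X           G
  I           0.03885     0.08337      0.1124
  C         -0.005619   -0.001873    0.003746
  E           0.03323      0.0815      0.1162
  solve Keq expr → x = 0.001873; check Q = 4512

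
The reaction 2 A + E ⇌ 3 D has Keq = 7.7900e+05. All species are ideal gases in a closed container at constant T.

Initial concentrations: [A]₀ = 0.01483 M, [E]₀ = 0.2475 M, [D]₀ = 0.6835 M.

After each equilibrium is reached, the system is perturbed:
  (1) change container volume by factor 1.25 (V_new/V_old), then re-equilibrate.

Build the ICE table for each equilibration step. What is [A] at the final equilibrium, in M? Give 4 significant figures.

Q₀ = 5866 vs Keq = 7.7900e+05 ⇒ Q<K, forward
Step 1:
                    A           E           D
  I           0.01483      0.2475      0.6835
  C          -0.01347   -0.006733      0.0202
  E          0.001363      0.2408      0.7037
  solve Keq expr → x = 0.006733; check Q = 7.7900e+05
Then change container volume by factor 1.25 (V_new/V_old).
Step 2:
                    A           E           D
  I           0.00109      0.1926       0.563
  C                 0           0           0
  E           0.00109      0.1926       0.563
  solve Keq expr → x = 0; check Q = 7.7900e+05

[A]_eq = 0.00109 M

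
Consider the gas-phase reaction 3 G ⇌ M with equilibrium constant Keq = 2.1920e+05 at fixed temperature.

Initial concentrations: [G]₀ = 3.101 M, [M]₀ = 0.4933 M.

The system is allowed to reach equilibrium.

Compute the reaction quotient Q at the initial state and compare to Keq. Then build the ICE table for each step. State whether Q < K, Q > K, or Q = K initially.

Q₀ = 0.01654; Q < K (proceeds forward)

Q₀ = 0.01654 vs Keq = 2.1920e+05 ⇒ Q<K, forward
Step 1:
                   G          M
  init         3.101     0.4933
  Δ           -3.082      1.027
  eq         0.01907      1.521
  solve Keq expr → x = 1.027; check Q = 2.1920e+05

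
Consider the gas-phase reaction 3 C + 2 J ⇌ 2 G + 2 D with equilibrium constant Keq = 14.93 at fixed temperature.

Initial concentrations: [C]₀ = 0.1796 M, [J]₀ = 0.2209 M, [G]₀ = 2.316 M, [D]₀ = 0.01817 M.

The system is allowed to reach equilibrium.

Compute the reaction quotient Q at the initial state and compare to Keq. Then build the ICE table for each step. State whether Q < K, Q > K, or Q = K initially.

Q₀ = 6.264 vs Keq = 14.93 ⇒ Q<K, forward
Step 1:
                   C          J          G          D
  I           0.1796     0.2209      2.316    0.01817
  C         -0.01006  -0.006705   0.006705   0.006705
  E           0.1695     0.2142      2.323    0.02487
  solve Keq expr → x = 0.003352; check Q = 14.93

Q₀ = 6.264; Q < K (proceeds forward)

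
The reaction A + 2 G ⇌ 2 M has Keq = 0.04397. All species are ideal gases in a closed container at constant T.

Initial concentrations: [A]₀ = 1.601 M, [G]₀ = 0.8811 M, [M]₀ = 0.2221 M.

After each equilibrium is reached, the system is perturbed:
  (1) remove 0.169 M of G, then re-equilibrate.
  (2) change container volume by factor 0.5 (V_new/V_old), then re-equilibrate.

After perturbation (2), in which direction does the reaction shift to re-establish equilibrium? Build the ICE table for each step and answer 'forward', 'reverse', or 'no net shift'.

Q₀ = 0.03969 vs Keq = 0.04397 ⇒ Q<K, forward
Step 1:
                  A         G         M
  init        1.601    0.8811    0.2221
  Δ       -0.004485 -0.008971  0.008971
  eq          1.597    0.8721    0.2311
  solve Keq expr → x = 0.004485; check Q = 0.04397
Then remove 0.169 M of G.
Step 2:
                  A         G         M
  init        1.597    0.7031    0.2311
  Δ         0.01728   0.03456  -0.03456
  eq          1.614    0.7377    0.1965
  solve Keq expr → x = -0.01728; check Q = 0.04397
Then change container volume by factor 0.5 (V_new/V_old).
Step 3:
                  A         G         M
  init        3.228     1.475     0.393
  Δ        -0.05746   -0.1149    0.1149
  eq           3.17      1.36    0.5079
  solve Keq expr → x = 0.05746; check Q = 0.04397

Direction: forward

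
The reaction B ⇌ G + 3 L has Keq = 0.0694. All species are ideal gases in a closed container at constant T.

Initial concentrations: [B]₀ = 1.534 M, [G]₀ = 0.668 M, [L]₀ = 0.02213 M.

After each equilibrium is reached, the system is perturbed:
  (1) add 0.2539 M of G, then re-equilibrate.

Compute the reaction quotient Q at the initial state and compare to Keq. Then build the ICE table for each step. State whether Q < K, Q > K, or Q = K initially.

Q₀ = 4.7195e-06; Q < K (proceeds forward)

Q₀ = 4.7195e-06 vs Keq = 0.0694 ⇒ Q<K, forward
Step 1:
                  B         G         L
  I           1.534     0.668   0.02213
  C         -0.1553    0.1553    0.4659
  E           1.379    0.8233     0.488
  solve Keq expr → x = 0.1553; check Q = 0.0694
Then add 0.2539 M of G.
Step 2:
                  B         G         L
  I           1.379     1.077     0.488
  C         0.01288  -0.01288  -0.03864
  E           1.392     1.064    0.4494
  solve Keq expr → x = -0.01288; check Q = 0.0694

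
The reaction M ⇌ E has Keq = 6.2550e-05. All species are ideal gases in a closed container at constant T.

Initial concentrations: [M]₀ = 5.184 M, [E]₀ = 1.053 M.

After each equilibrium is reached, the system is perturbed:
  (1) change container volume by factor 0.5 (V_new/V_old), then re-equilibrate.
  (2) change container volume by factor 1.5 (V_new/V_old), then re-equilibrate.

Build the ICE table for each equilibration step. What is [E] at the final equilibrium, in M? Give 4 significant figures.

[E]_eq = 5.2013e-04 M

Q₀ = 0.2031 vs Keq = 6.2550e-05 ⇒ Q>K, reverse
Step 1:
                  M         E
  init        5.184     1.053
  Δ           1.053    -1.053
  eq          6.237 3.9010e-04
  solve Keq expr → x = -1.053; check Q = 6.2550e-05
Then change container volume by factor 0.5 (V_new/V_old).
Step 2:
                  M         E
  init        12.47 7.8020e-04
  Δ               0         0
  eq          12.47 7.8020e-04
  solve Keq expr → x = 0; check Q = 6.2550e-05
Then change container volume by factor 1.5 (V_new/V_old).
Step 3:
                  M         E
  init        8.315 5.2013e-04
  Δ               0         0
  eq          8.315 5.2013e-04
  solve Keq expr → x = 0; check Q = 6.2550e-05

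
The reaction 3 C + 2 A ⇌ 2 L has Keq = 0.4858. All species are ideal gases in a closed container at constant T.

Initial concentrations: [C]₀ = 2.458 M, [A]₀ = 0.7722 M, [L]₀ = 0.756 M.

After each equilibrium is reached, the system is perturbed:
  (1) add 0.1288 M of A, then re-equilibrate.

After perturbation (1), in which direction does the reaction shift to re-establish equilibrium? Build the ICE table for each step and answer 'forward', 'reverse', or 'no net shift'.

Direction: forward

Q₀ = 0.06454 vs Keq = 0.4858 ⇒ Q<K, forward
Step 1:
                   C          A          L
  Initial      2.458     0.7722      0.756
  Change     -0.4063    -0.2709     0.2709
  Equil        2.052     0.5013      1.027
  solve Keq expr → x = 0.1354; check Q = 0.4858
Then add 0.1288 M of A.
Step 2:
                   C          A          L
  Initial      2.052     0.6301      1.027
  Change    -0.09178   -0.06118    0.06118
  Equil         1.96     0.5689      1.088
  solve Keq expr → x = 0.03059; check Q = 0.4858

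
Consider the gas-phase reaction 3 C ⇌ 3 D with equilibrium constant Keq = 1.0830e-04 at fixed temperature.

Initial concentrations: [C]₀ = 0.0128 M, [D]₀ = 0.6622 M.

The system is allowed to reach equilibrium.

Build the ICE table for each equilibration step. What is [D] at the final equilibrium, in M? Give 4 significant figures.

[D]_eq = 0.03071 M

Q₀ = 1.3846e+05 vs Keq = 1.0830e-04 ⇒ Q>K, reverse
Step 1:
                   C          D
  Initial     0.0128     0.6622
  Change      0.6315    -0.6315
  Equil       0.6443    0.03071
  solve Keq expr → x = -0.2105; check Q = 1.0830e-04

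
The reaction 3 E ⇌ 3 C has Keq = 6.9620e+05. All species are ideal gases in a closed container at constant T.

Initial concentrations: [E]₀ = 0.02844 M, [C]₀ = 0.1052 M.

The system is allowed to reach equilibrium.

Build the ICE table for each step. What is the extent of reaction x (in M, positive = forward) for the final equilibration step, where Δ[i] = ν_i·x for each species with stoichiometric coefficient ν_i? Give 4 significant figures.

x = 0.008983 M

Q₀ = 50.61 vs Keq = 6.9620e+05 ⇒ Q<K, forward
Step 1:
                   E          C
  init       0.02844     0.1052
  Δ         -0.02695    0.02695
  eq        0.001491     0.1321
  solve Keq expr → x = 0.008983; check Q = 6.9620e+05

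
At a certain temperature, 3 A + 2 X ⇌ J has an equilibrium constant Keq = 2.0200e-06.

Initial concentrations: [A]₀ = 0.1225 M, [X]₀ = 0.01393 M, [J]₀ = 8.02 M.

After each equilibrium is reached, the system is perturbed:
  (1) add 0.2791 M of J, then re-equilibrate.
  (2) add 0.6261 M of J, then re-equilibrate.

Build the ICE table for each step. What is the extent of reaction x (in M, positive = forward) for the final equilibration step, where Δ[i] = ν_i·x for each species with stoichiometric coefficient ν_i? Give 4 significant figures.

x = -0.2247 M

Q₀ = 2.2483e+07 vs Keq = 2.0200e-06 ⇒ Q>K, reverse
Step 1:
                  A         X         J
  Initial    0.1225   0.01393      8.02
  Change      18.34     12.23    -6.114
  Equil       18.46     12.24     1.906
  solve Keq expr → x = -6.114; check Q = 2.0200e-06
Then add 0.2791 M of J.
Step 2:
                  A         X         J
  Initial     18.46     12.24     2.185
  Change     0.3212    0.2141   -0.1071
  Equil       18.79     12.46     2.078
  solve Keq expr → x = -0.1071; check Q = 2.0200e-06
Then add 0.6261 M of J.
Step 3:
                  A         X         J
  Initial     18.79     12.46     2.704
  Change      0.674    0.4493   -0.2247
  Equil       19.46     12.91     2.479
  solve Keq expr → x = -0.2247; check Q = 2.0200e-06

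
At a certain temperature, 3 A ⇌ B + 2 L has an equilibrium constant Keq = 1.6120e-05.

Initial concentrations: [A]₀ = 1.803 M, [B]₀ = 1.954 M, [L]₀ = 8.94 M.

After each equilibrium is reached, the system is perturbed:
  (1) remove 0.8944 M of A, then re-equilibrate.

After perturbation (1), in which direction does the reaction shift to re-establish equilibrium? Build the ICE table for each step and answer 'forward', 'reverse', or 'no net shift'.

Q₀ = 26.64 vs Keq = 1.6120e-05 ⇒ Q>K, reverse
Step 1:
                   A          B          L
  I            1.803      1.954       8.94
  C            5.861     -1.954     -3.907
  E            7.664 2.8653e-04      5.033
  solve Keq expr → x = -1.954; check Q = 1.6120e-05
Then remove 0.8944 M of A.
Step 2:
                   A          B          L
  I             6.77 2.8653e-04      5.033
  C       2.6708e-04 -8.9026e-05 -1.7805e-04
  E             6.77 1.9751e-04      5.032
  solve Keq expr → x = -8.9026e-05; check Q = 1.6120e-05

Direction: reverse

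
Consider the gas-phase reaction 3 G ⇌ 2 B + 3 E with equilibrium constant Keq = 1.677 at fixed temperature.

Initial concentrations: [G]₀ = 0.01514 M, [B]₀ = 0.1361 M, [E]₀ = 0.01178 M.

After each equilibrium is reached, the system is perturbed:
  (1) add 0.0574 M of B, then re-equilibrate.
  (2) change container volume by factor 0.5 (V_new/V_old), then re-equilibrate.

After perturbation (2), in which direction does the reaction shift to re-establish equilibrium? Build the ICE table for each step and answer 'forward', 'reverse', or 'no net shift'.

Direction: reverse

Q₀ = 0.008725 vs Keq = 1.677 ⇒ Q<K, forward
Step 1:
                  G         B         E
  init      0.01514    0.1361   0.01178
  Δ        -0.01011  0.006738   0.01011
  eq       0.005034    0.1428   0.02189
  solve Keq expr → x = 0.003369; check Q = 1.677
Then add 0.0574 M of B.
Step 2:
                  G         B         E
  init     0.005034    0.2002   0.02189
  Δ       9.7688e-04 -6.5125e-04 -9.7688e-04
  eq       0.006011    0.1996   0.02091
  solve Keq expr → x = -3.2563e-04; check Q = 1.677
Then change container volume by factor 0.5 (V_new/V_old).
Step 3:
                  G         B         E
  init      0.01202    0.3992   0.04182
  Δ        0.004787 -0.003191 -0.004787
  eq        0.01681     0.396   0.03703
  solve Keq expr → x = -0.001596; check Q = 1.677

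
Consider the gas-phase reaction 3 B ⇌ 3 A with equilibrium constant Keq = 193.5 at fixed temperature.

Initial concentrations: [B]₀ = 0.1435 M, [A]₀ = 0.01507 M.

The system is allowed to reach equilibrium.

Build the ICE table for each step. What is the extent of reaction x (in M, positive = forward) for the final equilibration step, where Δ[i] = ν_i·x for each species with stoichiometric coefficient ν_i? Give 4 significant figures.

x = 0.04004 M

Q₀ = 0.001158 vs Keq = 193.5 ⇒ Q<K, forward
Step 1:
                  B         A
  init       0.1435   0.01507
  Δ         -0.1201    0.1201
  eq        0.02337    0.1352
  solve Keq expr → x = 0.04004; check Q = 193.5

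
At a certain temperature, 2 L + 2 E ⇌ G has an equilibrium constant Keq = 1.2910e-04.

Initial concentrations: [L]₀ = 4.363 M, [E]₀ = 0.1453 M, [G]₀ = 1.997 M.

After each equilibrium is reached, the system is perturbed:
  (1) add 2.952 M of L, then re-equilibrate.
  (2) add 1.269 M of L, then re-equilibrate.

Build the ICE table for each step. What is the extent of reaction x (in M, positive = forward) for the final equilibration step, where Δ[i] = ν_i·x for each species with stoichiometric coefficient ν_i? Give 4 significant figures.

x = 0.03824 M

Q₀ = 4.969 vs Keq = 1.2910e-04 ⇒ Q>K, reverse
Step 1:
                   L          E          G
  Initial      4.363     0.1453      1.997
  Change       3.738      3.738     -1.869
  Equil        8.101      3.884     0.1278
  solve Keq expr → x = -1.869; check Q = 1.2910e-04
Then add 2.952 M of L.
Step 2:
                   L          E          G
  Initial      11.05      3.884     0.1278
  Change     -0.1671    -0.1671    0.08354
  Equil        10.89      3.717     0.2113
  solve Keq expr → x = 0.08354; check Q = 1.2910e-04
Then add 1.269 M of L.
Step 3:
                   L          E          G
  Initial      12.16      3.717     0.2113
  Change    -0.07648   -0.07648    0.03824
  Equil        12.08       3.64     0.2496
  solve Keq expr → x = 0.03824; check Q = 1.2910e-04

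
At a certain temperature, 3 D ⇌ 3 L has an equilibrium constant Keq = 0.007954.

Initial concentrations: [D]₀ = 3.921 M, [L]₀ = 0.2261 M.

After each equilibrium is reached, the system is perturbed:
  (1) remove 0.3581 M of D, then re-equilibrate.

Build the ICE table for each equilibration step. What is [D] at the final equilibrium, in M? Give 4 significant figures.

[D]_eq = 3.159 M

Q₀ = 1.9174e-04 vs Keq = 0.007954 ⇒ Q<K, forward
Step 1:
                   D          L
  Initial      3.921     0.2261
  Change      -0.464      0.464
  Equil        3.457     0.6901
  solve Keq expr → x = 0.1547; check Q = 0.007954
Then remove 0.3581 M of D.
Step 2:
                   D          L
  Initial      3.099     0.6901
  Change     0.05959   -0.05959
  Equil        3.159     0.6305
  solve Keq expr → x = -0.01986; check Q = 0.007954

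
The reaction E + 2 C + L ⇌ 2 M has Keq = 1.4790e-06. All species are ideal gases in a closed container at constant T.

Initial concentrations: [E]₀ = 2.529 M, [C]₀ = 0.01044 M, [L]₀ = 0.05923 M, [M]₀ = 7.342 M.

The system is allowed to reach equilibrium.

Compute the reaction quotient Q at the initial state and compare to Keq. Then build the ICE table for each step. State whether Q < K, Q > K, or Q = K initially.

Q₀ = 3.3017e+06 vs Keq = 1.4790e-06 ⇒ Q>K, reverse
Step 1:
                  E         C         L         M
  init        2.529   0.01044   0.05923     7.342
  Δ            3.65     7.299      3.65    -7.299
  eq          6.179      7.31     3.709   0.04256
  solve Keq expr → x = -3.65; check Q = 1.4790e-06

Q₀ = 3.3017e+06; Q > K (proceeds reverse)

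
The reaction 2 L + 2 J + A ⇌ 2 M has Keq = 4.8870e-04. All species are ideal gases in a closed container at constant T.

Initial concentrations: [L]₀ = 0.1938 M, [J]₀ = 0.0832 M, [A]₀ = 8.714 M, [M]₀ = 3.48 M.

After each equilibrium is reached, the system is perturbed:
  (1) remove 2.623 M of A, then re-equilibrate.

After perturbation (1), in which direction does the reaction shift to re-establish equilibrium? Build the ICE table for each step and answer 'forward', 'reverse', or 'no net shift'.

Direction: reverse

Q₀ = 5345 vs Keq = 4.8870e-04 ⇒ Q>K, reverse
Step 1:
                    L           J           A           M
  init         0.1938      0.0832       8.714        3.48
  Δ             2.851       2.851       1.426      -2.851
  eq            3.045       2.934       10.14      0.6289
  solve Keq expr → x = -1.426; check Q = 4.8870e-04
Then remove 2.623 M of A.
Step 2:
                    L           J           A           M
  init          3.045       2.934       7.517      0.6289
  Δ           0.06312     0.06312     0.03156    -0.06312
  eq            3.108       2.997       7.548      0.5658
  solve Keq expr → x = -0.03156; check Q = 4.8870e-04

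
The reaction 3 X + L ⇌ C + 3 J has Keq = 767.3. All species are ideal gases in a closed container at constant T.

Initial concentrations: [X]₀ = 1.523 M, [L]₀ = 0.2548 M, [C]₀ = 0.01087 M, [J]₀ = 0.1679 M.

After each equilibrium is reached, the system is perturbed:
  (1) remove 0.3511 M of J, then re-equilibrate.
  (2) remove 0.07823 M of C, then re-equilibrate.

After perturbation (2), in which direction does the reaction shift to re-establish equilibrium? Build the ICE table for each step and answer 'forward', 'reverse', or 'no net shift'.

Direction: forward

Q₀ = 5.7159e-05 vs Keq = 767.3 ⇒ Q<K, forward
Step 1:
                    X           L           C           J
  I             1.523      0.2548     0.01087      0.1679
  C           -0.7625     -0.2542      0.2542      0.7625
  E            0.7605  6.3250e-04       0.265      0.9304
  solve Keq expr → x = 0.2542; check Q = 767.3
Then remove 0.3511 M of J.
Step 2:
                    X           L           C           J
  I            0.7605  6.3250e-04       0.265      0.5793
  C         -0.001433 -4.7754e-04  4.7754e-04    0.001433
  E            0.7591  1.5496e-04      0.2655      0.5807
  solve Keq expr → x = 4.7754e-04; check Q = 767.3
Then remove 0.07823 M of C.
Step 3:
                    X           L           C           J
  I            0.7591  1.5496e-04      0.1873      0.5807
  C       -1.3648e-04 -4.5494e-05  4.5494e-05  1.3648e-04
  E            0.7589  1.0947e-04      0.1873      0.5809
  solve Keq expr → x = 4.5494e-05; check Q = 767.3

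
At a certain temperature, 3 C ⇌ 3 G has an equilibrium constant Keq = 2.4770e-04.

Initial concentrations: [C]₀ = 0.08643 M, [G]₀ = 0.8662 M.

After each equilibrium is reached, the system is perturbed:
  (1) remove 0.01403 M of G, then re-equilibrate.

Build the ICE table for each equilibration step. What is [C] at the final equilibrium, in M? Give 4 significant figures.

[C]_eq = 0.8831 M

Q₀ = 1007 vs Keq = 2.4770e-04 ⇒ Q>K, reverse
Step 1:
                    C           G
  init        0.08643      0.8662
  Δ            0.8099     -0.8099
  eq           0.8963     0.05629
  solve Keq expr → x = -0.27; check Q = 2.4770e-04
Then remove 0.01403 M of G.
Step 2:
                    C           G
  init         0.8963     0.04226
  Δ           -0.0132      0.0132
  eq           0.8831     0.05546
  solve Keq expr → x = 0.0044; check Q = 2.4770e-04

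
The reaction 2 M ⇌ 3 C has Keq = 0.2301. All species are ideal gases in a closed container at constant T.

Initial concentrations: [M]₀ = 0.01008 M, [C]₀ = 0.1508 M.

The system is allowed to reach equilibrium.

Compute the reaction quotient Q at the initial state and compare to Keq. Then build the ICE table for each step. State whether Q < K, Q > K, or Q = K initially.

Q₀ = 33.75; Q > K (proceeds reverse)

Q₀ = 33.75 vs Keq = 0.2301 ⇒ Q>K, reverse
Step 1:
                   M          C
  I          0.01008     0.1508
  C           0.0429   -0.06436
  E          0.05298    0.08644
  solve Keq expr → x = -0.02145; check Q = 0.2301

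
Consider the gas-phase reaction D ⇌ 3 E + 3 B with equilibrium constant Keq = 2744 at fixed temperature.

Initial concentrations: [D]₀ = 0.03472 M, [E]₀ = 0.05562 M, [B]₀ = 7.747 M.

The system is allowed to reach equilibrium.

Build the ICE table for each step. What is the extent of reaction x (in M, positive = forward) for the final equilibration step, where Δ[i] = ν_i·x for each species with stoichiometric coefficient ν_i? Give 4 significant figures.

x = 0.03403 M

Q₀ = 2.304 vs Keq = 2744 ⇒ Q<K, forward
Step 1:
                  D         E         B
  Initial   0.03472   0.05562     7.747
  Change   -0.03403    0.1021    0.1021
  Equil   6.9123e-04    0.1577     7.849
  solve Keq expr → x = 0.03403; check Q = 2744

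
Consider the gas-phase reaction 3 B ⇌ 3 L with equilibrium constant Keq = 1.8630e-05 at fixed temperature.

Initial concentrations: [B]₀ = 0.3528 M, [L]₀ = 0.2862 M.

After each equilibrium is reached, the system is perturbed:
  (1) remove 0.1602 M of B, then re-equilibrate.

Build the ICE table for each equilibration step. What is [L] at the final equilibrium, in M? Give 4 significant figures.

[L]_eq = 0.01237 M

Q₀ = 0.5339 vs Keq = 1.8630e-05 ⇒ Q>K, reverse
Step 1:
                   B          L
  init        0.3528     0.2862
  Δ           0.2697    -0.2697
  eq          0.6225     0.0165
  solve Keq expr → x = -0.0899; check Q = 1.8630e-05
Then remove 0.1602 M of B.
Step 2:
                   B          L
  init        0.4623     0.0165
  Δ         0.004137  -0.004137
  eq          0.4664    0.01237
  solve Keq expr → x = -0.001379; check Q = 1.8630e-05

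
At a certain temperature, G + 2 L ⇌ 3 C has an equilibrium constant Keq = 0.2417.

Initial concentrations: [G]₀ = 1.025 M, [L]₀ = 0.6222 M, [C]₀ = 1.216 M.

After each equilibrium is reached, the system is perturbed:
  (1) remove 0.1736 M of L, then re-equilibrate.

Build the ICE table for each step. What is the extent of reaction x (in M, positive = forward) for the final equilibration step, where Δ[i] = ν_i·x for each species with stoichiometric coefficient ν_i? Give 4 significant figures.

x = -0.01937 M

Q₀ = 4.531 vs Keq = 0.2417 ⇒ Q>K, reverse
Step 1:
                  G         L         C
  I           1.025    0.6222     1.216
  C          0.1852    0.3703   -0.5555
  E            1.21    0.9925    0.6605
  solve Keq expr → x = -0.1852; check Q = 0.2417
Then remove 0.1736 M of L.
Step 2:
                  G         L         C
  I            1.21    0.8189    0.6605
  C         0.01937   0.03873   -0.0581
  E            1.23    0.8577    0.6024
  solve Keq expr → x = -0.01937; check Q = 0.2417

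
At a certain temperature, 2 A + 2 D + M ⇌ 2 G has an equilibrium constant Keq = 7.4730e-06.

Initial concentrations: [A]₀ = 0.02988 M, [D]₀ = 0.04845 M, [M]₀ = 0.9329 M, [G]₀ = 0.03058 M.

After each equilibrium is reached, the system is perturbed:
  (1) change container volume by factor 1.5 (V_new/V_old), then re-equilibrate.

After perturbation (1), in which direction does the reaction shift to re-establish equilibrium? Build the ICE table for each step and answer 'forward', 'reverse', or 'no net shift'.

Q₀ = 478.3 vs Keq = 7.4730e-06 ⇒ Q>K, reverse
Step 1:
                  A         D         M         G
  I         0.02988   0.04845    0.9329   0.03058
  C         0.03057   0.03057   0.01528  -0.03057
  E         0.06045   0.07902    0.9482 1.2714e-05
  solve Keq expr → x = -0.01528; check Q = 7.4730e-06
Then change container volume by factor 1.5 (V_new/V_old).
Step 2:
                  A         D         M         G
  I          0.0403   0.05268    0.6321 8.4762e-06
  C       3.8616e-06 3.8616e-06 1.9308e-06 -3.8616e-06
  E          0.0403   0.05268    0.6321 4.6146e-06
  solve Keq expr → x = -1.9308e-06; check Q = 7.4730e-06

Direction: reverse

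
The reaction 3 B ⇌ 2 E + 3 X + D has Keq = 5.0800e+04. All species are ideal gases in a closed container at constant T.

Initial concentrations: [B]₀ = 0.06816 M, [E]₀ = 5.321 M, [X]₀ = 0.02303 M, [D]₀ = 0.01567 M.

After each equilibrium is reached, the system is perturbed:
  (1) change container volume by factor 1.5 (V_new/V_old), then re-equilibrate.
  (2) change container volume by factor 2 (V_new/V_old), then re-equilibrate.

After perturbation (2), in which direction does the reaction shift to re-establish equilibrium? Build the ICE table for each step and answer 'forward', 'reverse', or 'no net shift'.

Q₀ = 0.01711 vs Keq = 5.0800e+04 ⇒ Q<K, forward
Step 1:
                  B         E         X         D
  I         0.06816     5.321   0.02303   0.01567
  C         -0.0657    0.0438    0.0657    0.0219
  E        0.002459     5.365   0.08873   0.03757
  solve Keq expr → x = 0.0219; check Q = 5.0800e+04
Then change container volume by factor 1.5 (V_new/V_old).
Step 2:
                  B         E         X         D
  I        0.001639     3.577   0.05915   0.02505
  C       -5.3392e-04 3.5594e-04 5.3392e-04 1.7797e-04
  E        0.001105     3.577   0.05969   0.02522
  solve Keq expr → x = 1.7797e-04; check Q = 5.0800e+04
Then change container volume by factor 2 (V_new/V_old).
Step 3:
                  B         E         X         D
  I       5.5273e-04     1.788   0.02984   0.01261
  C       -2.7315e-04 1.8210e-04 2.7315e-04 9.1049e-05
  E       2.7958e-04     1.789   0.03012    0.0127
  solve Keq expr → x = 9.1049e-05; check Q = 5.0800e+04

Direction: forward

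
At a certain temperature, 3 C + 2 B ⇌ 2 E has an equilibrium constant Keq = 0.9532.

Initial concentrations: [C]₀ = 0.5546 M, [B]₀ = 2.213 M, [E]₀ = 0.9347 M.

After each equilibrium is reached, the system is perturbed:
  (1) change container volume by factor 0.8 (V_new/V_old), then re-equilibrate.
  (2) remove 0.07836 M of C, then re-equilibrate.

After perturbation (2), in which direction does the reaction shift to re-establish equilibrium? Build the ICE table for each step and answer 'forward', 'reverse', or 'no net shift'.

Q₀ = 1.046 vs Keq = 0.9532 ⇒ Q>K, reverse
Step 1:
                  C         B         E
  init       0.5546     2.213    0.9347
  Δ         0.01256   0.00837  -0.00837
  eq         0.5672     2.221    0.9263
  solve Keq expr → x = -0.004185; check Q = 0.9532
Then change container volume by factor 0.8 (V_new/V_old).
Step 2:
                  C         B         E
  init       0.7089     2.777     1.158
  Δ         -0.1081  -0.07204   0.07204
  eq         0.6009     2.705      1.23
  solve Keq expr → x = 0.03602; check Q = 0.9532
Then remove 0.07836 M of C.
Step 3:
                  C         B         E
  init       0.5225     2.705      1.23
  Δ         0.05965   0.03976  -0.03976
  eq         0.5822     2.744      1.19
  solve Keq expr → x = -0.01988; check Q = 0.9532

Direction: reverse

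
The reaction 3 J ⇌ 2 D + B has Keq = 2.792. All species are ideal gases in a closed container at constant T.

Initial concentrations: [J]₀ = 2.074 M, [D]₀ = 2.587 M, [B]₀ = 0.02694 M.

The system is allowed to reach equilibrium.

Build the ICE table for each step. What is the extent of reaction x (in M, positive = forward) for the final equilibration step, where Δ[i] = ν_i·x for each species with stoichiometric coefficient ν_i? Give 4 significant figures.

Q₀ = 0.02021 vs Keq = 2.792 ⇒ Q<K, forward
Step 1:
                    J           D           B
  init          2.074       2.587     0.02694
  Δ           -0.9762      0.6508      0.3254
  eq            1.098       3.238      0.3523
  solve Keq expr → x = 0.3254; check Q = 2.792

x = 0.3254 M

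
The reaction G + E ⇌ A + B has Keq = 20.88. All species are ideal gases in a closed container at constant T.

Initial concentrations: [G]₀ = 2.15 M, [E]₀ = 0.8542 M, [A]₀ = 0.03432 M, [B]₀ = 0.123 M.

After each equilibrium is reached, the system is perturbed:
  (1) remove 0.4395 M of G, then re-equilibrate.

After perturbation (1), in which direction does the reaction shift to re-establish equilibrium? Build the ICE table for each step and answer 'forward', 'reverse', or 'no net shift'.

Q₀ = 0.002299 vs Keq = 20.88 ⇒ Q<K, forward
Step 1:
                  G         E         A         B
  Initial      2.15    0.8542   0.03432     0.123
  Change    -0.8248   -0.8248    0.8248    0.8248
  Equil       1.325   0.02943    0.8591    0.9478
  solve Keq expr → x = 0.8248; check Q = 20.88
Then remove 0.4395 M of G.
Step 2:
                  G         E         A         B
  Initial    0.8857   0.02943    0.8591    0.9478
  Change    0.01276   0.01276  -0.01276  -0.01276
  Equil      0.8985   0.04218    0.8463     0.935
  solve Keq expr → x = -0.01276; check Q = 20.88

Direction: reverse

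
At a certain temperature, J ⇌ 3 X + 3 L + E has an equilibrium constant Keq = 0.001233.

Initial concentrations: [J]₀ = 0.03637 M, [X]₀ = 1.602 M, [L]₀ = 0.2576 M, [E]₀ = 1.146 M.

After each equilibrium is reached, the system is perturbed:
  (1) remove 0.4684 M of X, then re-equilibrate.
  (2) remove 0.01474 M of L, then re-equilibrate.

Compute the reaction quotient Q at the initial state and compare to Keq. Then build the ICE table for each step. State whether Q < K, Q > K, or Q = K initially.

Q₀ = 2.214 vs Keq = 0.001233 ⇒ Q>K, reverse
Step 1:
                  J         X         L         E
  I         0.03637     1.602    0.2576     1.146
  C         0.07374   -0.2212   -0.2212  -0.07374
  E          0.1101     1.381   0.03637     1.072
  solve Keq expr → x = -0.07374; check Q = 0.001233
Then remove 0.4684 M of X.
Step 2:
                  J         X         L         E
  I          0.1101    0.9124   0.03637     1.072
  C       -0.005556   0.01667   0.01667  0.005556
  E          0.1046     0.929   0.05303     1.078
  solve Keq expr → x = 0.005556; check Q = 0.001233
Then remove 0.01474 M of L.
Step 3:
                  J         X         L         E
  I          0.1046     0.929   0.03829     1.078
  C       -0.004395   0.01318   0.01318  0.004395
  E          0.1002    0.9422   0.05148     1.082
  solve Keq expr → x = 0.004395; check Q = 0.001233

Q₀ = 2.214; Q > K (proceeds reverse)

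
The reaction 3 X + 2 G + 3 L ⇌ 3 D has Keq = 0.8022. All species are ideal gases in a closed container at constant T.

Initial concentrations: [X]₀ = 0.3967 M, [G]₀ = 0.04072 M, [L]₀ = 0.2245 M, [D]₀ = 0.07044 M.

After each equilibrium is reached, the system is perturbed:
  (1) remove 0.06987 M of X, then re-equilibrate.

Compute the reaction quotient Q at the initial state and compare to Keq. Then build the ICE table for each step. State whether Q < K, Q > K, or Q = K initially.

Q₀ = 298.4; Q > K (proceeds reverse)

Q₀ = 298.4 vs Keq = 0.8022 ⇒ Q>K, reverse
Step 1:
                    X           G           L           D
  init         0.3967     0.04072      0.2245     0.07044
  Δ           0.05028     0.03352     0.05028    -0.05028
  eq            0.447     0.07424      0.2748     0.02016
  solve Keq expr → x = -0.01676; check Q = 0.8022
Then remove 0.06987 M of X.
Step 2:
                    X           G           L           D
  init         0.3771     0.07424      0.2748     0.02016
  Δ          0.002603    0.001735    0.002603   -0.002603
  eq           0.3797     0.07598      0.2774     0.01756
  solve Keq expr → x = -8.6771e-04; check Q = 0.8022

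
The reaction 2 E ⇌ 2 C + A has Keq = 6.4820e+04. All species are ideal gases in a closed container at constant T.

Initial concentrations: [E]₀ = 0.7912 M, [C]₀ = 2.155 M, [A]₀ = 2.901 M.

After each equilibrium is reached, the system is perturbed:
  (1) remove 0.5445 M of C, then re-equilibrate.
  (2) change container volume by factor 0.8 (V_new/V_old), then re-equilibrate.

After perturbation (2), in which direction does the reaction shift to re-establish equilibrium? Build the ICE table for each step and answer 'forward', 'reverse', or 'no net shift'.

Q₀ = 21.52 vs Keq = 6.4820e+04 ⇒ Q<K, forward
Step 1:
                   E          C          A
  Initial     0.7912      2.155      2.901
  Change     -0.7704     0.7704     0.3852
  Equil      0.02083      2.925      3.286
  solve Keq expr → x = 0.3852; check Q = 6.4820e+04
Then remove 0.5445 M of C.
Step 2:
                   E          C          A
  Initial    0.02083      2.381      3.286
  Change   -0.003845   0.003845   0.001922
  Equil      0.01698      2.385      3.288
  solve Keq expr → x = 0.001922; check Q = 6.4820e+04
Then change container volume by factor 0.8 (V_new/V_old).
Step 3:
                   E          C          A
  Initial    0.02123      2.981       4.11
  Change    0.002483  -0.002483  -0.001241
  Equil      0.02371      2.978      4.109
  solve Keq expr → x = -0.001241; check Q = 6.4820e+04

Direction: reverse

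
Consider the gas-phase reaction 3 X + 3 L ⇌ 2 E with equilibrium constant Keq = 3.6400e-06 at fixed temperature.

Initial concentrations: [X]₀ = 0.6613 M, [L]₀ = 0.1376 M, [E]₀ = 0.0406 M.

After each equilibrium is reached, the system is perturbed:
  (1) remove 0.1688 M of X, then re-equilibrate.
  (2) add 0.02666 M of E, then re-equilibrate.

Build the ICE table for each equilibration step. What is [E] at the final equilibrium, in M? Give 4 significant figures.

Q₀ = 2.188 vs Keq = 3.6400e-06 ⇒ Q>K, reverse
Step 1:
                   X          L          E
  Initial     0.6613     0.1376     0.0406
  Change     0.06074    0.06074    -0.0405
  Equil        0.722     0.1983 1.0340e-04
  solve Keq expr → x = -0.02025; check Q = 3.6400e-06
Then remove 0.1688 M of X.
Step 2:
                   X          L          E
  Initial     0.5532     0.1983 1.0340e-04
  Change  5.1020e-05 5.1020e-05 -3.4014e-05
  Equil       0.5533     0.1984 6.9388e-05
  solve Keq expr → x = -1.7007e-05; check Q = 3.6400e-06
Then add 0.02666 M of E.
Step 3:
                   X          L          E
  Initial     0.5533     0.1984    0.02673
  Change     0.03994    0.03994   -0.02663
  Equil       0.5932     0.2383 1.0143e-04
  solve Keq expr → x = -0.01331; check Q = 3.6400e-06

[E]_eq = 1.0143e-04 M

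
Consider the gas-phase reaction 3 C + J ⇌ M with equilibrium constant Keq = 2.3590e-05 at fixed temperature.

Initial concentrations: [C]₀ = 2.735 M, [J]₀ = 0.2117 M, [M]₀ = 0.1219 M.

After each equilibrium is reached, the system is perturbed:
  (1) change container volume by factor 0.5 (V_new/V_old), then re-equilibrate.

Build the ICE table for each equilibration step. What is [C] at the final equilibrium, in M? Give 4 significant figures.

Q₀ = 0.02815 vs Keq = 2.3590e-05 ⇒ Q>K, reverse
Step 1:
                   C          J          M
  init         2.735     0.2117     0.1219
  Δ            0.365     0.1217    -0.1217
  eq             3.1     0.3334 2.3428e-04
  solve Keq expr → x = -0.1217; check Q = 2.3590e-05
Then change container volume by factor 0.5 (V_new/V_old).
Step 2:
                   C          J          M
  init           6.2     0.6667 4.6856e-04
  Δ        -0.009732  -0.003244   0.003244
  eq            6.19     0.6635   0.003713
  solve Keq expr → x = 0.003244; check Q = 2.3590e-05

[C]_eq = 6.19 M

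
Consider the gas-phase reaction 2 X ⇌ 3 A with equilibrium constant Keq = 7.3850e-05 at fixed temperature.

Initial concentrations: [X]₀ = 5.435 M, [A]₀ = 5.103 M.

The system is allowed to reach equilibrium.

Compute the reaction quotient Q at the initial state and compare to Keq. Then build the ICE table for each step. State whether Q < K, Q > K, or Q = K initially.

Q₀ = 4.499; Q > K (proceeds reverse)

Q₀ = 4.499 vs Keq = 7.3850e-05 ⇒ Q>K, reverse
Step 1:
                    X           A
  Initial       5.435       5.103
  Change        3.284      -4.925
  Equil         8.719      0.1777
  solve Keq expr → x = -1.642; check Q = 7.3850e-05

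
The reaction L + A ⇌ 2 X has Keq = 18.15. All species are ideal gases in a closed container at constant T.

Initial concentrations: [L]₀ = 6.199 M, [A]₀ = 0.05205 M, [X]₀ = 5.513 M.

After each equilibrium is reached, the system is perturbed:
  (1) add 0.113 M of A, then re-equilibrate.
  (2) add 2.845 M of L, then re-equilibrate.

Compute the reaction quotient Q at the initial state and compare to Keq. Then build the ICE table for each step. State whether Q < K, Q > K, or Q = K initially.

Q₀ = 94.2; Q > K (proceeds reverse)

Q₀ = 94.2 vs Keq = 18.15 ⇒ Q>K, reverse
Step 1:
                    L           A           X
  init          6.199     0.05205       5.513
  Δ            0.1778      0.1778     -0.3555
  eq            6.377      0.2298       5.157
  solve Keq expr → x = -0.1778; check Q = 18.15
Then add 0.113 M of A.
Step 2:
                    L           A           X
  init          6.377      0.3428       5.157
  Δ          -0.09257    -0.09257      0.1851
  eq            6.284      0.2503       5.343
  solve Keq expr → x = 0.09257; check Q = 18.15
Then add 2.845 M of L.
Step 3:
                    L           A           X
  init          9.129      0.2503       5.343
  Δ          -0.06778    -0.06778      0.1356
  eq            9.061      0.1825       5.478
  solve Keq expr → x = 0.06778; check Q = 18.15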